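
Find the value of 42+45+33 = 120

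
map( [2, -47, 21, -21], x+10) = 2+10=12, -47+10=-37, 21+10=31, -21+10=-11
= [12, -37, 31, -11]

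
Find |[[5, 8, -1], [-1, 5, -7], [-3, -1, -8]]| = (1)*(5)*det([[5, -7], [-1, -8]]) + (-1)*(8)*det([[-1, -7], [-3, -8]]) + (1)*(-1)*det([[-1, 5], [-3, -1]])
= -235 + 104 + -16
= -147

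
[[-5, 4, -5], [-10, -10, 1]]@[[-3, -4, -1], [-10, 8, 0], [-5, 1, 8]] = [[0, 47, -35], [125, -39, 18]]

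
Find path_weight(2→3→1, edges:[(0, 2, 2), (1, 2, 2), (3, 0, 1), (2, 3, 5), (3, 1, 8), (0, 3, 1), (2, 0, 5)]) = 13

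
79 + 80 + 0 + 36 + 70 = 265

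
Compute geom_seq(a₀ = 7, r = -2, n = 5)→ a_0 = 7*(-2)^0 = 7
a_1 = 7*(-2)^1 = -14
a_2 = 7*(-2)^2 = 28
...
= [7, -14, 28, -56, 112]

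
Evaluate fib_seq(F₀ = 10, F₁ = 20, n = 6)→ F_2 = F_1 + F_0 = 30
F_3 = F_2 + F_1 = 50
F_4 = F_3 + F_2 = 80
...
= [10, 20, 30, 50, 80, 130]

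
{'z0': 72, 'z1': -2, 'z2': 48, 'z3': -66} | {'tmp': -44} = {'z0': 72, 'z1': -2, 'z2': 48, 'z3': -66, 'tmp': -44}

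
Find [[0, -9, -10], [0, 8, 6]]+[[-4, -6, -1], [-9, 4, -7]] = [[-4, -15, -11], [-9, 12, -1]]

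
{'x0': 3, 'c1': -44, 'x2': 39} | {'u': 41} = {'x0': 3, 'c1': -44, 'x2': 39, 'u': 41}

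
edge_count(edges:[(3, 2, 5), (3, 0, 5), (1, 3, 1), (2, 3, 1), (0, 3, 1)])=5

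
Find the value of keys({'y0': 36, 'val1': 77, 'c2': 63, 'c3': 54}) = ['y0', 'val1', 'c2', 'c3']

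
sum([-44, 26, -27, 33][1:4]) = 32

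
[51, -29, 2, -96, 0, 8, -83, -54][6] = -83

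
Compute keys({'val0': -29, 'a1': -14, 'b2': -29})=['val0', 'a1', 'b2']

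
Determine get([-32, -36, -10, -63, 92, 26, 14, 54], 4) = 92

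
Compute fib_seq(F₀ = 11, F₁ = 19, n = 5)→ [11, 19, 30, 49, 79]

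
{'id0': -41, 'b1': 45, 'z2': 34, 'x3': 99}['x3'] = 99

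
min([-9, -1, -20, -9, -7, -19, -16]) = -20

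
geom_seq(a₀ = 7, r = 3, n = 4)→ [7, 21, 63, 189]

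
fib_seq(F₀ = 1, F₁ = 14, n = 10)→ F_2 = F_1 + F_0 = 15
F_3 = F_2 + F_1 = 29
F_4 = F_3 + F_2 = 44
...
= [1, 14, 15, 29, 44, 73, 117, 190, 307, 497]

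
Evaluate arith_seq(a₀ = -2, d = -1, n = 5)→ [-2, -3, -4, -5, -6]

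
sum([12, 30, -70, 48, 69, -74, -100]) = 12 + 30 + (-70) + 48 + 69 + (-74) + (-100)
= -85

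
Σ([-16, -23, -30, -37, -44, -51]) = (-16) + (-23) + (-30) + (-37) + (-44) + (-51)
= -201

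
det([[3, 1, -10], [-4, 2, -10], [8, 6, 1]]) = 510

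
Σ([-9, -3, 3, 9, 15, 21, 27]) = (-9) + (-3) + 3 + 9 + 15 + 21 + 27
= 63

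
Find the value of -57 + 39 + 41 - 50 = -27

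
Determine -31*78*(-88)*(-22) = -4681248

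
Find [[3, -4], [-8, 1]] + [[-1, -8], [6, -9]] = [[2, -12], [-2, -8]]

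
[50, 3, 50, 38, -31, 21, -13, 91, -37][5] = 21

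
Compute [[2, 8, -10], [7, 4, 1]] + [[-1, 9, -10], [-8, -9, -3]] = [[1, 17, -20], [-1, -5, -2]]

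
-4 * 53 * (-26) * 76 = 418912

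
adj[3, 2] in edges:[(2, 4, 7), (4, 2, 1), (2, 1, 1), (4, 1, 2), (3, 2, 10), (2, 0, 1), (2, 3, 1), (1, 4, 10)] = 10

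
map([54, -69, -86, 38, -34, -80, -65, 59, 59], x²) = (54)²=2916, (-69)²=4761, (-86)²=7396, (38)²=1444, (-34)²=1156, (-80)²=6400, (-65)²=4225, (59)²=3481, (59)²=3481
= [2916, 4761, 7396, 1444, 1156, 6400, 4225, 3481, 3481]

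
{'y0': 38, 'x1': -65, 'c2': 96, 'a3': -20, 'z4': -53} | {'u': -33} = {'y0': 38, 'x1': -65, 'c2': 96, 'a3': -20, 'z4': -53, 'u': -33}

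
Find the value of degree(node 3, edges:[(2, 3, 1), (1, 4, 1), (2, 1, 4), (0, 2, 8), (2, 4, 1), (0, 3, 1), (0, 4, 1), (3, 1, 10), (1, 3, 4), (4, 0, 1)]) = incident: (2,3), (0,3), (3,1), (1,3)
= 4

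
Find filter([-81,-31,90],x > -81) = keep x where x > -81: -81✗, -31✓, 90✓
= [-31, 90]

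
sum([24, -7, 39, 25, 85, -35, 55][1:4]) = slice → [-7, 39, 25]
(-7) + 39 + 25
= 57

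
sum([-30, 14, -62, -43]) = (-30) + 14 + (-62) + (-43)
= -121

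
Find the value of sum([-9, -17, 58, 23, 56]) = (-9) + (-17) + 58 + 23 + 56
= 111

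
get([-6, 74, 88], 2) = 88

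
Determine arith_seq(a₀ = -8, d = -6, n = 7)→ a_0 = -8 + 0*-6 = -8
a_1 = -8 + 1*-6 = -14
a_2 = -8 + 2*-6 = -20
...
= [-8, -14, -20, -26, -32, -38, -44]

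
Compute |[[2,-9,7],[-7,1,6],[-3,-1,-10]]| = (1)*(2)*det([[1, 6], [-1, -10]]) + (-1)*(-9)*det([[-7, 6], [-3, -10]]) + (1)*(7)*det([[-7, 1], [-3, -1]])
= -8 + 792 + 70
= 854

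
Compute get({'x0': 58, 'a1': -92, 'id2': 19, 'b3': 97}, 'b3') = 97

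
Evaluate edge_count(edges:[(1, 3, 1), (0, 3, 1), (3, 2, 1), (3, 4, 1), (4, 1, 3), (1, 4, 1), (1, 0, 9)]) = 7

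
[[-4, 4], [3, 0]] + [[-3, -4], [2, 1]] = [[-7, 0], [5, 1]]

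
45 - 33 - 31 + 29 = 10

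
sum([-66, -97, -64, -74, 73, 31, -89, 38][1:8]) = -182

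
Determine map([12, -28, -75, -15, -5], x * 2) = [24, -56, -150, -30, -10]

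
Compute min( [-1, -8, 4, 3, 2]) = -8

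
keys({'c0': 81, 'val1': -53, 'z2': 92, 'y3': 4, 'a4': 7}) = ['c0', 'val1', 'z2', 'y3', 'a4']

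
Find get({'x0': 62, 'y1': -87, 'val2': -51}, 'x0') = 62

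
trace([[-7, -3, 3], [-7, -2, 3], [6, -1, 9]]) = 0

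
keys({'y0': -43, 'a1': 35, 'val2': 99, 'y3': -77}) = ['y0', 'a1', 'val2', 'y3']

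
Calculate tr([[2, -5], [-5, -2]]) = diagonal: 2 + (-2)
= 0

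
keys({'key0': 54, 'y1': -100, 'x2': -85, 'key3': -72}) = ['key0', 'y1', 'x2', 'key3']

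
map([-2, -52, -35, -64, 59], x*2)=-2*2=-4, -52*2=-104, -35*2=-70, -64*2=-128, 59*2=118
= [-4, -104, -70, -128, 118]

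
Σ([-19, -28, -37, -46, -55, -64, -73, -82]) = (-19) + (-28) + (-37) + (-46) + (-55) + (-64) + (-73) + (-82)
= -404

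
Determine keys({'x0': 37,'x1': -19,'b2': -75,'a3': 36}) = ['x0', 'x1', 'b2', 'a3']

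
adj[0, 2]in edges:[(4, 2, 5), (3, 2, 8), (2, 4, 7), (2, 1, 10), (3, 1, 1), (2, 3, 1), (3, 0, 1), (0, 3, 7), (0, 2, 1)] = 1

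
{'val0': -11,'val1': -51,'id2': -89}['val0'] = -11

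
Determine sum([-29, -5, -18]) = (-29) + (-5) + (-18)
= -52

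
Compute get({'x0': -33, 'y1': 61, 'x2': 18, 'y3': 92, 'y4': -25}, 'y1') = 61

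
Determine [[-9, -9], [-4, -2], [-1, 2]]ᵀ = [[-9, -4, -1], [-9, -2, 2]]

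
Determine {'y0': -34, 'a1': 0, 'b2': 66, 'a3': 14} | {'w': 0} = {'y0': -34, 'a1': 0, 'b2': 66, 'a3': 14, 'w': 0}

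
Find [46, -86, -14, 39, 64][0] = 46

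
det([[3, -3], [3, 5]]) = 24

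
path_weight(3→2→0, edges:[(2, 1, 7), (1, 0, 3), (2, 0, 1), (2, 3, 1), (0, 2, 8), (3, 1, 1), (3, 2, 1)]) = w(3→2)=1 + w(2→0)=1
= 2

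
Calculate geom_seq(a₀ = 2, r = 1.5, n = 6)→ a_0 = 2*1.5^0 = 2.0
a_1 = 2*1.5^1 = 3.0
a_2 = 2*1.5^2 = 4.5
...
= [2.0, 3.0, 4.5, 6.75, 10.125, 15.1875]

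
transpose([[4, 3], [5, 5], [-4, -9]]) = [[4, 5, -4], [3, 5, -9]]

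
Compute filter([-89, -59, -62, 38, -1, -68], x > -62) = keep x where x > -62: -89✗, -59✓, -62✗, 38✓, -1✓, -68✗
= [-59, 38, -1]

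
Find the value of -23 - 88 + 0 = -111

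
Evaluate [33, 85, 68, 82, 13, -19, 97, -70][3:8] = [82, 13, -19, 97, -70]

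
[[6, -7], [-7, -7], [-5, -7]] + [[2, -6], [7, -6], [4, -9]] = [[8, -13], [0, -13], [-1, -16]]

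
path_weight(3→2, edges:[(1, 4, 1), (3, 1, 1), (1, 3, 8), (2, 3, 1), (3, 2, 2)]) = w(3→2)=2
= 2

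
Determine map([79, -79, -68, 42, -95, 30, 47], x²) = (79)²=6241, (-79)²=6241, (-68)²=4624, (42)²=1764, (-95)²=9025, (30)²=900, (47)²=2209
= [6241, 6241, 4624, 1764, 9025, 900, 2209]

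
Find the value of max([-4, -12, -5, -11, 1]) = 1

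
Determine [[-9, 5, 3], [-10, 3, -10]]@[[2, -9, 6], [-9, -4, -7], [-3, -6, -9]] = C[0][0] = (-9)*(2) + (5)*(-9) + (3)*(-3) = -72
C[0][1] = (-9)*(-9) + (5)*(-4) + (3)*(-6) = 43
C[0][2] = (-9)*(6) + (5)*(-7) + (3)*(-9) = -116
C[1][0] = (-10)*(2) + (3)*(-9) + (-10)*(-3) = -17
C[1][1] = (-10)*(-9) + (3)*(-4) + (-10)*(-6) = 138
C[1][2] = (-10)*(6) + (3)*(-7) + (-10)*(-9) = 9
= [[-72, 43, -116], [-17, 138, 9]]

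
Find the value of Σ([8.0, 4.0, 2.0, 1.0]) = 8.0 + 4.0 + 2.0 + 1.0
= 15.0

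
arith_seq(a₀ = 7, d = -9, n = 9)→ a_0 = 7 + 0*-9 = 7
a_1 = 7 + 1*-9 = -2
a_2 = 7 + 2*-9 = -11
...
= [7, -2, -11, -20, -29, -38, -47, -56, -65]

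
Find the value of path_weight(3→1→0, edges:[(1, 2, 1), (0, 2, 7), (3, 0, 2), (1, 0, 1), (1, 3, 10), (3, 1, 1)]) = w(3→1)=1 + w(1→0)=1
= 2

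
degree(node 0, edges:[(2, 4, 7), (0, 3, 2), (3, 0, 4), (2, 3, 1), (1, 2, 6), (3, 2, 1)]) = 2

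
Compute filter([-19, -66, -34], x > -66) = [-19, -34]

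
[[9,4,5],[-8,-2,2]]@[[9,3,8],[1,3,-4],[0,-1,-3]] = [[85, 34, 41], [-74, -32, -62]]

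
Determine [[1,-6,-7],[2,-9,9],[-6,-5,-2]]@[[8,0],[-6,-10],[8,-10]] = C[0][0] = (1)*(8) + (-6)*(-6) + (-7)*(8) = -12
C[0][1] = (1)*(0) + (-6)*(-10) + (-7)*(-10) = 130
C[1][0] = (2)*(8) + (-9)*(-6) + (9)*(8) = 142
C[1][1] = (2)*(0) + (-9)*(-10) + (9)*(-10) = 0
C[2][0] = (-6)*(8) + (-5)*(-6) + (-2)*(8) = -34
C[2][1] = (-6)*(0) + (-5)*(-10) + (-2)*(-10) = 70
= [[-12, 130], [142, 0], [-34, 70]]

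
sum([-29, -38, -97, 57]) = -107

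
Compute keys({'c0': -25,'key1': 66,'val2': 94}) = ['c0', 'key1', 'val2']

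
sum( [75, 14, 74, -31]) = 75 + 14 + 74 + (-31)
= 132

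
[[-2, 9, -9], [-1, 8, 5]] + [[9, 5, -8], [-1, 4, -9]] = [[7, 14, -17], [-2, 12, -4]]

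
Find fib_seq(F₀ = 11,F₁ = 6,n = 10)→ F_2 = F_1 + F_0 = 17
F_3 = F_2 + F_1 = 23
F_4 = F_3 + F_2 = 40
...
= [11, 6, 17, 23, 40, 63, 103, 166, 269, 435]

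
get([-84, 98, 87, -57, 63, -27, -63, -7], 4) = 63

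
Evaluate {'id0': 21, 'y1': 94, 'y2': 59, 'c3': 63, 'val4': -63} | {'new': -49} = {'id0': 21, 'y1': 94, 'y2': 59, 'c3': 63, 'val4': -63, 'new': -49}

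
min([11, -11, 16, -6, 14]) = -11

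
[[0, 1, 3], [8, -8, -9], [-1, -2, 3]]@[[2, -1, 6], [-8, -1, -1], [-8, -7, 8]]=C[0][0] = (0)*(2) + (1)*(-8) + (3)*(-8) = -32
C[0][1] = (0)*(-1) + (1)*(-1) + (3)*(-7) = -22
C[0][2] = (0)*(6) + (1)*(-1) + (3)*(8) = 23
C[1][0] = (8)*(2) + (-8)*(-8) + (-9)*(-8) = 152
C[1][1] = (8)*(-1) + (-8)*(-1) + (-9)*(-7) = 63
C[1][2] = (8)*(6) + (-8)*(-1) + (-9)*(8) = -16
... (3 more cells)
= [[-32, -22, 23], [152, 63, -16], [-10, -18, 20]]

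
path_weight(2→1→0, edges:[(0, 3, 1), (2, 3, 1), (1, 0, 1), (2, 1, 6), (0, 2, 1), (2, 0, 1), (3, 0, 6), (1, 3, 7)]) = w(2→1)=6 + w(1→0)=1
= 7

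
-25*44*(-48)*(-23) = -1214400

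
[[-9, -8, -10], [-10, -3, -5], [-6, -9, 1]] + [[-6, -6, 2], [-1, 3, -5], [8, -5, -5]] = [[-15, -14, -8], [-11, 0, -10], [2, -14, -4]]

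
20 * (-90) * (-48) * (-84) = -7257600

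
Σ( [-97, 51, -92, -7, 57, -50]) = -138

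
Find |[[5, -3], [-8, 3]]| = -9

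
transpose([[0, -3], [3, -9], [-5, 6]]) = [[0, 3, -5], [-3, -9, 6]]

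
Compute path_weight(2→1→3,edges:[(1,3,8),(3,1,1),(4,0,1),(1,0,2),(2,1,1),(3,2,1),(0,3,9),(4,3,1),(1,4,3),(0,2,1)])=9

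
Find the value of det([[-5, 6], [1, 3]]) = -21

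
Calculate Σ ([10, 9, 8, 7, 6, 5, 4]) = 49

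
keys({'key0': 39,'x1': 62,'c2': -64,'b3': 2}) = ['key0', 'x1', 'c2', 'b3']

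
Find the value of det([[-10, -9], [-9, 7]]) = -151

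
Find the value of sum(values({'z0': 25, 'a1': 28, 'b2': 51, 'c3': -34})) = 25 + 28 + 51 + (-34)
= 70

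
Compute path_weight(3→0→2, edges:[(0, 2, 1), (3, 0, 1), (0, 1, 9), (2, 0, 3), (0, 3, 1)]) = w(3→0)=1 + w(0→2)=1
= 2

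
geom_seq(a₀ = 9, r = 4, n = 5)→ [9, 36, 144, 576, 2304]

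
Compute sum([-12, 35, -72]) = -49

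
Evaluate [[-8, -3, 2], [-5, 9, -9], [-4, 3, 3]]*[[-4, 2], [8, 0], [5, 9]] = C[0][0] = (-8)*(-4) + (-3)*(8) + (2)*(5) = 18
C[0][1] = (-8)*(2) + (-3)*(0) + (2)*(9) = 2
C[1][0] = (-5)*(-4) + (9)*(8) + (-9)*(5) = 47
C[1][1] = (-5)*(2) + (9)*(0) + (-9)*(9) = -91
C[2][0] = (-4)*(-4) + (3)*(8) + (3)*(5) = 55
C[2][1] = (-4)*(2) + (3)*(0) + (3)*(9) = 19
= [[18, 2], [47, -91], [55, 19]]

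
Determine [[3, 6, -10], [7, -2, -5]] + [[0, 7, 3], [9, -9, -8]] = [[3, 13, -7], [16, -11, -13]]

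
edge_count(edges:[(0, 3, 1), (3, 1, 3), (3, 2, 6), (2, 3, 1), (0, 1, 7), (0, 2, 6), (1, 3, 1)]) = 7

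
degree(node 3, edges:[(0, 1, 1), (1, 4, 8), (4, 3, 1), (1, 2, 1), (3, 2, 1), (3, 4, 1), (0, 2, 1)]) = incident: (4,3), (3,2), (3,4)
= 3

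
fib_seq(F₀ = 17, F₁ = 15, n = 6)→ [17, 15, 32, 47, 79, 126]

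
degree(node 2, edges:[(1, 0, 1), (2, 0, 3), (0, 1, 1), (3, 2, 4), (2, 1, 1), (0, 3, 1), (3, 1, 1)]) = 3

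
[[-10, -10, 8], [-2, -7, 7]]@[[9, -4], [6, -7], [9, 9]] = C[0][0] = (-10)*(9) + (-10)*(6) + (8)*(9) = -78
C[0][1] = (-10)*(-4) + (-10)*(-7) + (8)*(9) = 182
C[1][0] = (-2)*(9) + (-7)*(6) + (7)*(9) = 3
C[1][1] = (-2)*(-4) + (-7)*(-7) + (7)*(9) = 120
= [[-78, 182], [3, 120]]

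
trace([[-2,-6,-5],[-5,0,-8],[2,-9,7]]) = 5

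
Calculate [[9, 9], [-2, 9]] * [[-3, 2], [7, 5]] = [[36, 63], [69, 41]]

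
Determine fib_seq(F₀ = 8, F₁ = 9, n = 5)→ [8, 9, 17, 26, 43]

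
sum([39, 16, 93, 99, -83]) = 164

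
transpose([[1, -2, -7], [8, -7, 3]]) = [[1, 8], [-2, -7], [-7, 3]]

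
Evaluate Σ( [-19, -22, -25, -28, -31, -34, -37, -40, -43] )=-279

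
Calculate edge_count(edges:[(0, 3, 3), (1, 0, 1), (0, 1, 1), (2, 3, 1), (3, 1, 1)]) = 5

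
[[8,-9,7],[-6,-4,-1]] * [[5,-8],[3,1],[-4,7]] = C[0][0] = (8)*(5) + (-9)*(3) + (7)*(-4) = -15
C[0][1] = (8)*(-8) + (-9)*(1) + (7)*(7) = -24
C[1][0] = (-6)*(5) + (-4)*(3) + (-1)*(-4) = -38
C[1][1] = (-6)*(-8) + (-4)*(1) + (-1)*(7) = 37
= [[-15, -24], [-38, 37]]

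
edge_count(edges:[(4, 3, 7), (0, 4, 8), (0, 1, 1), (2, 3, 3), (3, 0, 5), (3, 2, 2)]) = 6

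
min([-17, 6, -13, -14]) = -17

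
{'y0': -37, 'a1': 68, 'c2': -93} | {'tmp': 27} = {'y0': -37, 'a1': 68, 'c2': -93, 'tmp': 27}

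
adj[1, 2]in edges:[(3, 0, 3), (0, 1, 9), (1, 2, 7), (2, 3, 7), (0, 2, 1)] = 7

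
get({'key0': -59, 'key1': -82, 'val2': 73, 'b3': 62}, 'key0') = -59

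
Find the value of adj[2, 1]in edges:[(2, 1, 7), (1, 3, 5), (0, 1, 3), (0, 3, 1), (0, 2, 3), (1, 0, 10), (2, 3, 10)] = 7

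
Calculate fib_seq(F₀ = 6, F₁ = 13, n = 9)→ F_2 = F_1 + F_0 = 19
F_3 = F_2 + F_1 = 32
F_4 = F_3 + F_2 = 51
...
= [6, 13, 19, 32, 51, 83, 134, 217, 351]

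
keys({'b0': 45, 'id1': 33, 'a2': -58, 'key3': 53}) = ['b0', 'id1', 'a2', 'key3']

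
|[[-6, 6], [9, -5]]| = (-6)*(-5) - (6)*(9)
= -24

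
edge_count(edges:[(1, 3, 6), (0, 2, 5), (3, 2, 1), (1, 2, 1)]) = 4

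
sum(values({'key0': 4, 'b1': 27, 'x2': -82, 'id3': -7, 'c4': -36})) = -94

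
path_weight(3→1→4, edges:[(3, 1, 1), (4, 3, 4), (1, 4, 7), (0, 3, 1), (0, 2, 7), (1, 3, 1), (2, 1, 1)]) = w(3→1)=1 + w(1→4)=7
= 8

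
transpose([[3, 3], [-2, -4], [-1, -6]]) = [[3, -2, -1], [3, -4, -6]]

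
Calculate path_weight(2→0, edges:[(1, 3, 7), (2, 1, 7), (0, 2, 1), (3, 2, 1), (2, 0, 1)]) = w(2→0)=1
= 1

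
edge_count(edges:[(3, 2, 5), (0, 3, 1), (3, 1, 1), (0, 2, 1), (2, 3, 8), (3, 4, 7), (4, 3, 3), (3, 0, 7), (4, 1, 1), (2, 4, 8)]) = 10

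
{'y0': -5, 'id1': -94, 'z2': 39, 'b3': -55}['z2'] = 39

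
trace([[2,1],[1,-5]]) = diagonal: 2 + (-5)
= -3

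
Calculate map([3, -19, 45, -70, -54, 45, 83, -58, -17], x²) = [9, 361, 2025, 4900, 2916, 2025, 6889, 3364, 289]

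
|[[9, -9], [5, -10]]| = -45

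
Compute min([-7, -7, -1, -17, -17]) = -17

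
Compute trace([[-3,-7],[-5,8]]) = diagonal: (-3) + 8
= 5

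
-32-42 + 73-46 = -47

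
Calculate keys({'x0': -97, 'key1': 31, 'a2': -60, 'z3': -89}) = ['x0', 'key1', 'a2', 'z3']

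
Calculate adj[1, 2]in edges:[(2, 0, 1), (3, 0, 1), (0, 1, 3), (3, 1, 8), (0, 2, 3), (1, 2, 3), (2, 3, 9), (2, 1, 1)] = 3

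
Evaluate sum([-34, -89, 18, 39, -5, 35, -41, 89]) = 12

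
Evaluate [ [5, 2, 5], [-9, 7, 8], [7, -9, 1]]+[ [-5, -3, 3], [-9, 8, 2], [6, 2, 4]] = [[0, -1, 8], [-18, 15, 10], [13, -7, 5]]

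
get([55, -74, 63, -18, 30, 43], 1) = -74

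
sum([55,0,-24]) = 55 + 0 + (-24)
= 31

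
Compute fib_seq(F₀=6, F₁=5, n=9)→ F_2 = F_1 + F_0 = 11
F_3 = F_2 + F_1 = 16
F_4 = F_3 + F_2 = 27
...
= [6, 5, 11, 16, 27, 43, 70, 113, 183]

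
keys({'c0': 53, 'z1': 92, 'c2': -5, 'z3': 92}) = ['c0', 'z1', 'c2', 'z3']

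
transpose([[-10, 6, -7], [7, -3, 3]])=[[-10, 7], [6, -3], [-7, 3]]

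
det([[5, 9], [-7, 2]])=73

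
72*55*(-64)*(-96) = 24330240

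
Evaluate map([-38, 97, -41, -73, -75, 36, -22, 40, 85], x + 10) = -38+10=-28, 97+10=107, -41+10=-31, -73+10=-63, -75+10=-65, 36+10=46, -22+10=-12, 40+10=50, 85+10=95
= [-28, 107, -31, -63, -65, 46, -12, 50, 95]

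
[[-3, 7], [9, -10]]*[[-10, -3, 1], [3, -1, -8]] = [[51, 2, -59], [-120, -17, 89]]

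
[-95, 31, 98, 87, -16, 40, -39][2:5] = [98, 87, -16]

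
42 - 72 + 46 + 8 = 24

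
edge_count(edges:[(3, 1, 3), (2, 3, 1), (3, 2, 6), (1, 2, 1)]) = 4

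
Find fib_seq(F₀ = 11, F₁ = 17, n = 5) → [11, 17, 28, 45, 73]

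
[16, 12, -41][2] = -41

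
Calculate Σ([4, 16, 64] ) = 4 + 16 + 64
= 84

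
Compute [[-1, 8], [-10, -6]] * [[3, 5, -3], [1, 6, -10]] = [[5, 43, -77], [-36, -86, 90]]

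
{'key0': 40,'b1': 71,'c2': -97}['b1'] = 71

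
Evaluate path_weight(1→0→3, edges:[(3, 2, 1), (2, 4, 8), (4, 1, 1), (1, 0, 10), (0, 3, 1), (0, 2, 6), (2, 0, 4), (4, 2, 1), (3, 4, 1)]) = w(1→0)=10 + w(0→3)=1
= 11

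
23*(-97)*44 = -98164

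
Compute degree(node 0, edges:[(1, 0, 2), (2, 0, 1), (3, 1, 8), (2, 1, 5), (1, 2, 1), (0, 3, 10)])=incident: (1,0), (2,0), (0,3)
= 3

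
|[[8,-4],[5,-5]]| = (8)*(-5) - (-4)*(5)
= -20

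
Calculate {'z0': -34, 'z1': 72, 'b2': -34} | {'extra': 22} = {'z0': -34, 'z1': 72, 'b2': -34, 'extra': 22}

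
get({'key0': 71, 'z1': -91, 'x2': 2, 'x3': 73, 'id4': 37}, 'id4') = 37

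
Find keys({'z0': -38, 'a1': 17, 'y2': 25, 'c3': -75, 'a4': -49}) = ['z0', 'a1', 'y2', 'c3', 'a4']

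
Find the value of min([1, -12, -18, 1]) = -18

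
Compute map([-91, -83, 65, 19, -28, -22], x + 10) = [-81, -73, 75, 29, -18, -12]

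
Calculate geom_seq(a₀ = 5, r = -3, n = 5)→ a_0 = 5*(-3)^0 = 5
a_1 = 5*(-3)^1 = -15
a_2 = 5*(-3)^2 = 45
...
= [5, -15, 45, -135, 405]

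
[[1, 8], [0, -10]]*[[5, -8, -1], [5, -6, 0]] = [[45, -56, -1], [-50, 60, 0]]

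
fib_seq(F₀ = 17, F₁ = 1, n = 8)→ F_2 = F_1 + F_0 = 18
F_3 = F_2 + F_1 = 19
F_4 = F_3 + F_2 = 37
...
= [17, 1, 18, 19, 37, 56, 93, 149]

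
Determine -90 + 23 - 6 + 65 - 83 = -91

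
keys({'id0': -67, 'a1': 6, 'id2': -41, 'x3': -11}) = ['id0', 'a1', 'id2', 'x3']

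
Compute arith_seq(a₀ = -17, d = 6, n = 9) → [-17, -11, -5, 1, 7, 13, 19, 25, 31]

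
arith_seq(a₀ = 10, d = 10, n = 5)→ [10, 20, 30, 40, 50]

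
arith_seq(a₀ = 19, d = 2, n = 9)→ [19, 21, 23, 25, 27, 29, 31, 33, 35]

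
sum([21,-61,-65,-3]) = 21 + (-61) + (-65) + (-3)
= -108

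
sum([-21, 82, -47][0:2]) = 61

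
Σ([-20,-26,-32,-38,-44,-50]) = -210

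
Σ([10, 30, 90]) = 130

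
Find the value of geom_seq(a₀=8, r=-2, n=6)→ [8, -16, 32, -64, 128, -256]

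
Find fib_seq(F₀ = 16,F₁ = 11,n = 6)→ [16, 11, 27, 38, 65, 103]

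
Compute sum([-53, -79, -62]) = -194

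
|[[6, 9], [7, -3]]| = -81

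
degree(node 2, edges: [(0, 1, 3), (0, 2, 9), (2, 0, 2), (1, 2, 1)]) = 3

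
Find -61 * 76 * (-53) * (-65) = -15971020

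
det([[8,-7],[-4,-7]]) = (8)*(-7) - (-7)*(-4)
= -84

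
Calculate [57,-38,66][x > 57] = [66]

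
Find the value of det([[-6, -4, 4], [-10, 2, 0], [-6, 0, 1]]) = -4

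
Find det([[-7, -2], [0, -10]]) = 70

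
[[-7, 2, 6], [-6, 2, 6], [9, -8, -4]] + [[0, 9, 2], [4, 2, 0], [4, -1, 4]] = [[-7, 11, 8], [-2, 4, 6], [13, -9, 0]]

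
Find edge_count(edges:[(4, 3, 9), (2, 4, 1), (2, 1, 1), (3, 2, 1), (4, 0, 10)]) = 5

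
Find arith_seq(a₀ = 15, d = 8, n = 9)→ a_0 = 15 + 0*8 = 15
a_1 = 15 + 1*8 = 23
a_2 = 15 + 2*8 = 31
...
= [15, 23, 31, 39, 47, 55, 63, 71, 79]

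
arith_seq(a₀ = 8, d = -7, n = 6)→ [8, 1, -6, -13, -20, -27]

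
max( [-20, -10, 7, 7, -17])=7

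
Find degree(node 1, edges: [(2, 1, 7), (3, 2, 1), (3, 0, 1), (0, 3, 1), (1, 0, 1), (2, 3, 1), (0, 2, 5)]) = 2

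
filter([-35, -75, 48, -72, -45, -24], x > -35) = [48, -24]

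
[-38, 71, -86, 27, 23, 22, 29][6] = 29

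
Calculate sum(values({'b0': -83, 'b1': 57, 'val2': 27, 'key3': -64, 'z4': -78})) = (-83) + 57 + 27 + (-64) + (-78)
= -141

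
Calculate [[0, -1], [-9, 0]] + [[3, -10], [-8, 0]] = [[3, -11], [-17, 0]]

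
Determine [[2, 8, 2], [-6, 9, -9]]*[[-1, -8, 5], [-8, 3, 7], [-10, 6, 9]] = C[0][0] = (2)*(-1) + (8)*(-8) + (2)*(-10) = -86
C[0][1] = (2)*(-8) + (8)*(3) + (2)*(6) = 20
C[0][2] = (2)*(5) + (8)*(7) + (2)*(9) = 84
C[1][0] = (-6)*(-1) + (9)*(-8) + (-9)*(-10) = 24
C[1][1] = (-6)*(-8) + (9)*(3) + (-9)*(6) = 21
C[1][2] = (-6)*(5) + (9)*(7) + (-9)*(9) = -48
= [[-86, 20, 84], [24, 21, -48]]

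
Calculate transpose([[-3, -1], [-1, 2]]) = [[-3, -1], [-1, 2]]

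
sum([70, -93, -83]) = 70 + (-93) + (-83)
= -106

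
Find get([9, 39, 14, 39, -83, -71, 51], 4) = -83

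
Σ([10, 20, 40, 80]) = 150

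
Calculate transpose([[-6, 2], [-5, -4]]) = [[-6, -5], [2, -4]]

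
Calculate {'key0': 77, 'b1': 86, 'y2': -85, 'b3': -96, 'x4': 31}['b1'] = 86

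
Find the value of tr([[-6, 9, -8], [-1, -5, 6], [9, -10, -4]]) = diagonal: (-6) + (-5) + (-4)
= -15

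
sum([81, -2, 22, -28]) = 73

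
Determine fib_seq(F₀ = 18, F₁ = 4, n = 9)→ [18, 4, 22, 26, 48, 74, 122, 196, 318]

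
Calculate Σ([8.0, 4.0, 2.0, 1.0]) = 8.0 + 4.0 + 2.0 + 1.0
= 15.0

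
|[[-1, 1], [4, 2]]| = (-1)*(2) - (1)*(4)
= -6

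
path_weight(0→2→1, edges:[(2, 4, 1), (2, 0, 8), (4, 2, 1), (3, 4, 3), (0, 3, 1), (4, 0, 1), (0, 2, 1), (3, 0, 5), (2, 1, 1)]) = w(0→2)=1 + w(2→1)=1
= 2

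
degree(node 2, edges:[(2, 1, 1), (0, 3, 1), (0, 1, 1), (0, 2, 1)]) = incident: (2,1), (0,2)
= 2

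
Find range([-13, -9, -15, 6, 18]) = 33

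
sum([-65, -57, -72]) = -194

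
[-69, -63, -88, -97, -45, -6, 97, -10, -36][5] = -6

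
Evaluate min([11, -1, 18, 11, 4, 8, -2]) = -2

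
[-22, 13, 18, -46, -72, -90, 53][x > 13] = [18, 53]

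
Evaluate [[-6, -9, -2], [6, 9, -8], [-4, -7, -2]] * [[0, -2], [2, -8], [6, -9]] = [[-30, 102], [-30, -12], [-26, 82]]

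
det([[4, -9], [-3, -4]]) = -43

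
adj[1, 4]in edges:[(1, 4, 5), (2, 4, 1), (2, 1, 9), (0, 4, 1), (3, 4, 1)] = 5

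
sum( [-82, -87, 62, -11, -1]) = (-82) + (-87) + 62 + (-11) + (-1)
= -119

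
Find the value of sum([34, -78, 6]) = 34 + (-78) + 6
= -38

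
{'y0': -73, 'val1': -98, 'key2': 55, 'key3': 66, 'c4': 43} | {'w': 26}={'y0': -73, 'val1': -98, 'key2': 55, 'key3': 66, 'c4': 43, 'w': 26}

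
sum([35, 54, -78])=35 + 54 + (-78)
= 11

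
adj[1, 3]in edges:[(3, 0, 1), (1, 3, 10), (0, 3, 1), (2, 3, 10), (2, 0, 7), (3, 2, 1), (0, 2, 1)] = 10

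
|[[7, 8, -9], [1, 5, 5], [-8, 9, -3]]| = (1)*(7)*det([[5, 5], [9, -3]]) + (-1)*(8)*det([[1, 5], [-8, -3]]) + (1)*(-9)*det([[1, 5], [-8, 9]])
= -420 + -296 + -441
= -1157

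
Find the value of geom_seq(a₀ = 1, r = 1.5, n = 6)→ [1.0, 1.5, 2.25, 3.375, 5.0625, 7.59375]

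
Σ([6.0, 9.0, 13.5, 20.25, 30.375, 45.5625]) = 124.6875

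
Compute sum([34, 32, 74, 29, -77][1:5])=58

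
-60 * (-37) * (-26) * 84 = -4848480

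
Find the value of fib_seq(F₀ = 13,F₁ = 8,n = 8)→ F_2 = F_1 + F_0 = 21
F_3 = F_2 + F_1 = 29
F_4 = F_3 + F_2 = 50
...
= [13, 8, 21, 29, 50, 79, 129, 208]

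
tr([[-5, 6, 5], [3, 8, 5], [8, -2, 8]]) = 11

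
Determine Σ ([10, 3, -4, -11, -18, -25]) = 10 + 3 + (-4) + (-11) + (-18) + (-25)
= -45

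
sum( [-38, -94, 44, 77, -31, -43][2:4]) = slice → [44, 77]
44 + 77
= 121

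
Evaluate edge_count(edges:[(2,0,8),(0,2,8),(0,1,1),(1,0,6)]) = 4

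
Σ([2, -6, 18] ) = 14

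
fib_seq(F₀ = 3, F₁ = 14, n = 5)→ F_2 = F_1 + F_0 = 17
F_3 = F_2 + F_1 = 31
F_4 = F_3 + F_2 = 48
= [3, 14, 17, 31, 48]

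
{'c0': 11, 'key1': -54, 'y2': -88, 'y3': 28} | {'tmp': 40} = {'c0': 11, 'key1': -54, 'y2': -88, 'y3': 28, 'tmp': 40}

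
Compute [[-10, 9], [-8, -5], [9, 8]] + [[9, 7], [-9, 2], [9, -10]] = [[-1, 16], [-17, -3], [18, -2]]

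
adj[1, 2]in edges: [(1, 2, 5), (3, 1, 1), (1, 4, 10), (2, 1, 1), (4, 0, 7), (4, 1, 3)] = 5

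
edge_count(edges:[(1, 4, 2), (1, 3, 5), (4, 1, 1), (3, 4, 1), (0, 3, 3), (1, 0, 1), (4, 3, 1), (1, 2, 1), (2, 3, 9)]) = 9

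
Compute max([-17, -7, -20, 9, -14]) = 9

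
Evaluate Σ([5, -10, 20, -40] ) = 5 + -10 + 20 + -40
= -25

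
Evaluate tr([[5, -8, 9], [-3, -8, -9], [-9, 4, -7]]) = diagonal: 5 + (-8) + (-7)
= -10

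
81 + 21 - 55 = 47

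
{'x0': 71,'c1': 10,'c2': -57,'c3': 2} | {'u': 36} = {'x0': 71, 'c1': 10, 'c2': -57, 'c3': 2, 'u': 36}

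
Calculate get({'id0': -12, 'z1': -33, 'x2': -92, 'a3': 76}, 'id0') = -12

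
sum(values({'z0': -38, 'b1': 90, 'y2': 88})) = (-38) + 90 + 88
= 140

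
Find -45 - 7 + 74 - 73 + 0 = -51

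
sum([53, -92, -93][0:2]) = slice → [53, -92]
53 + (-92)
= -39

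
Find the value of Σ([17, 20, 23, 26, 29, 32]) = 147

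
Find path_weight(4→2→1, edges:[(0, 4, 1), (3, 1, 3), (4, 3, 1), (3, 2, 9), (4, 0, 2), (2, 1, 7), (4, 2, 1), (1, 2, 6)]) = w(4→2)=1 + w(2→1)=7
= 8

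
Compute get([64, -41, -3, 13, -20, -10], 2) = -3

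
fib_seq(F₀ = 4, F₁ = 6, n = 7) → [4, 6, 10, 16, 26, 42, 68]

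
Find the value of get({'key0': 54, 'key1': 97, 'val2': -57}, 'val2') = -57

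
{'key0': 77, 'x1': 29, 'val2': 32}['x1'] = 29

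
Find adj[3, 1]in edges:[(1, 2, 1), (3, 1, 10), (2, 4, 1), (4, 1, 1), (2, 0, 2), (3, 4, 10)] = 10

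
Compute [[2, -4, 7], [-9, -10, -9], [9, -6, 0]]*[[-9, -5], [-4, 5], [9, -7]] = C[0][0] = (2)*(-9) + (-4)*(-4) + (7)*(9) = 61
C[0][1] = (2)*(-5) + (-4)*(5) + (7)*(-7) = -79
C[1][0] = (-9)*(-9) + (-10)*(-4) + (-9)*(9) = 40
C[1][1] = (-9)*(-5) + (-10)*(5) + (-9)*(-7) = 58
C[2][0] = (9)*(-9) + (-6)*(-4) + (0)*(9) = -57
C[2][1] = (9)*(-5) + (-6)*(5) + (0)*(-7) = -75
= [[61, -79], [40, 58], [-57, -75]]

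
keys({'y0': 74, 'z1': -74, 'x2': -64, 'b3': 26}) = ['y0', 'z1', 'x2', 'b3']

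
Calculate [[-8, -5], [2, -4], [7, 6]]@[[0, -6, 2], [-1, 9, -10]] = [[5, 3, 34], [4, -48, 44], [-6, 12, -46]]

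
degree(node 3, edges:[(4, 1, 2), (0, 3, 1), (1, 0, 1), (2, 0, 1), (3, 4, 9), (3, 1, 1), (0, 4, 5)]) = incident: (0,3), (3,4), (3,1)
= 3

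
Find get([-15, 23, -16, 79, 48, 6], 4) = 48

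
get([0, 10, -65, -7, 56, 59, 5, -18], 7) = -18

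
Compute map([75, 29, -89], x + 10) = 75+10=85, 29+10=39, -89+10=-79
= [85, 39, -79]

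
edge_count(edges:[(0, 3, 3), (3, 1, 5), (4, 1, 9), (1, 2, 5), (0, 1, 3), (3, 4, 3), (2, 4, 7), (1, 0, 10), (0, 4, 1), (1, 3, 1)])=10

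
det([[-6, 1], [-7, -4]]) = 31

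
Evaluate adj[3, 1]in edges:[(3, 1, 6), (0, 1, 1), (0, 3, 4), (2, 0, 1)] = 6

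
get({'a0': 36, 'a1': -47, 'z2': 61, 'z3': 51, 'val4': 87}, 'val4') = 87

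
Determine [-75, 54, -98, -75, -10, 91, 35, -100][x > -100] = keep x where x > -100: -75✓, 54✓, -98✓, -75✓, -10✓, 91✓, 35✓, -100✗
= [-75, 54, -98, -75, -10, 91, 35]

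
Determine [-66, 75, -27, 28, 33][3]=28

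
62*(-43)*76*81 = -16411896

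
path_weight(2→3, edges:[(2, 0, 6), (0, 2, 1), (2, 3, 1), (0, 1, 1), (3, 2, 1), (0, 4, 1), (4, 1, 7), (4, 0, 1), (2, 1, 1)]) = 1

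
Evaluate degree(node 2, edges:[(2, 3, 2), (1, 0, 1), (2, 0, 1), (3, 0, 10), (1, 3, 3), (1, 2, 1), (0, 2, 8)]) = incident: (2,3), (2,0), (1,2), (0,2)
= 4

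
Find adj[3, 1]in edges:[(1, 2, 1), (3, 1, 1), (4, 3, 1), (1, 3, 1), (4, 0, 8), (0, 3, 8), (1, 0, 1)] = 1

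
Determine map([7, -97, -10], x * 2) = [14, -194, -20]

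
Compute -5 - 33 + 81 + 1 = 44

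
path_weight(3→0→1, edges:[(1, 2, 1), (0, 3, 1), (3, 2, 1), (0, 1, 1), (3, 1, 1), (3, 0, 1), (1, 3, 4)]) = 2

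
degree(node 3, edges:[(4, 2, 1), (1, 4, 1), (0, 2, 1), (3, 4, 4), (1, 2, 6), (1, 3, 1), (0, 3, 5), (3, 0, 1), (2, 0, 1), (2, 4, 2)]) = 4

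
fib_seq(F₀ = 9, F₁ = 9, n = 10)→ F_2 = F_1 + F_0 = 18
F_3 = F_2 + F_1 = 27
F_4 = F_3 + F_2 = 45
...
= [9, 9, 18, 27, 45, 72, 117, 189, 306, 495]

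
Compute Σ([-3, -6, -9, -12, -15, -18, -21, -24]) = -108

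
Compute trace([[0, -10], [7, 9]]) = 9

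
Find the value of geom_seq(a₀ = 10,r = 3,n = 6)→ [10, 30, 90, 270, 810, 2430]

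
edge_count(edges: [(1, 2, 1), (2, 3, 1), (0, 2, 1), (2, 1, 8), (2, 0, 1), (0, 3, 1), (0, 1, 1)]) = 7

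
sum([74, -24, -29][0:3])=slice → [74, -24, -29]
74 + (-24) + (-29)
= 21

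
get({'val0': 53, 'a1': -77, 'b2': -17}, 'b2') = -17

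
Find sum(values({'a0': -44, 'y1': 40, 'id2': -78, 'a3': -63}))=(-44) + 40 + (-78) + (-63)
= -145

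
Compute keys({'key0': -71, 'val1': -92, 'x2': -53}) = ['key0', 'val1', 'x2']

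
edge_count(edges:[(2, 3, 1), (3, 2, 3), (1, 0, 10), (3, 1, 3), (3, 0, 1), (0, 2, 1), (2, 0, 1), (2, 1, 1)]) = 8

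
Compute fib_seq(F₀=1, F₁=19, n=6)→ F_2 = F_1 + F_0 = 20
F_3 = F_2 + F_1 = 39
F_4 = F_3 + F_2 = 59
...
= [1, 19, 20, 39, 59, 98]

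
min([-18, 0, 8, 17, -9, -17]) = -18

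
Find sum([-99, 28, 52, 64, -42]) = 3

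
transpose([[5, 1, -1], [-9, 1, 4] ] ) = [[5, -9], [1, 1], [-1, 4]]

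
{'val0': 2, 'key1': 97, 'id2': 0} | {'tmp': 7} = {'val0': 2, 'key1': 97, 'id2': 0, 'tmp': 7}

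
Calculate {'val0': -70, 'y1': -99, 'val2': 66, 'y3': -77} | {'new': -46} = {'val0': -70, 'y1': -99, 'val2': 66, 'y3': -77, 'new': -46}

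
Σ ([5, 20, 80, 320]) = 5 + 20 + 80 + 320
= 425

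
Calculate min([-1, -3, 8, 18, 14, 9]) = -3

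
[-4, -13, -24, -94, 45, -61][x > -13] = [-4, 45]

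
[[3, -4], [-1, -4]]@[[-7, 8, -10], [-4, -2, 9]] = C[0][0] = (3)*(-7) + (-4)*(-4) = -5
C[0][1] = (3)*(8) + (-4)*(-2) = 32
C[0][2] = (3)*(-10) + (-4)*(9) = -66
C[1][0] = (-1)*(-7) + (-4)*(-4) = 23
C[1][1] = (-1)*(8) + (-4)*(-2) = 0
C[1][2] = (-1)*(-10) + (-4)*(9) = -26
= [[-5, 32, -66], [23, 0, -26]]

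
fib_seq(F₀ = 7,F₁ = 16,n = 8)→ F_2 = F_1 + F_0 = 23
F_3 = F_2 + F_1 = 39
F_4 = F_3 + F_2 = 62
...
= [7, 16, 23, 39, 62, 101, 163, 264]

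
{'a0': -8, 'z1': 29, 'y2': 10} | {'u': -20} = {'a0': -8, 'z1': 29, 'y2': 10, 'u': -20}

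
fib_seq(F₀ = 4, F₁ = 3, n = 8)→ F_2 = F_1 + F_0 = 7
F_3 = F_2 + F_1 = 10
F_4 = F_3 + F_2 = 17
...
= [4, 3, 7, 10, 17, 27, 44, 71]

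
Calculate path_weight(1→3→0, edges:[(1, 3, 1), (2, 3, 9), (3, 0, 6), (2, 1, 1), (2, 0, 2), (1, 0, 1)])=7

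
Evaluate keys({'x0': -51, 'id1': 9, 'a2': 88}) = ['x0', 'id1', 'a2']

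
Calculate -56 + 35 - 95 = -116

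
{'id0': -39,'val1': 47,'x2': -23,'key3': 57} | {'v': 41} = {'id0': -39, 'val1': 47, 'x2': -23, 'key3': 57, 'v': 41}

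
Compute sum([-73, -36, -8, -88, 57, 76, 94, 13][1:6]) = slice → [-36, -8, -88, 57, 76]
(-36) + (-8) + (-88) + 57 + 76
= 1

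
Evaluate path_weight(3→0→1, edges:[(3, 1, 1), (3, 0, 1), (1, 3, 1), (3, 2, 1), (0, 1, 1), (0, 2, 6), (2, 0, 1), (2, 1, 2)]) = w(3→0)=1 + w(0→1)=1
= 2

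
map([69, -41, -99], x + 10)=[79, -31, -89]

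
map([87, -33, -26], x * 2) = [174, -66, -52]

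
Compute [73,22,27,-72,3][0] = 73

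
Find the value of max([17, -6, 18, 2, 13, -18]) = 18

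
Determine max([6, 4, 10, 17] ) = 17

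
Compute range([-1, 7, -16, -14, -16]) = 23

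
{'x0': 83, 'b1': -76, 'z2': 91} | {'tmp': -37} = {'x0': 83, 'b1': -76, 'z2': 91, 'tmp': -37}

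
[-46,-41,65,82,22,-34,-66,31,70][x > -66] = [-46, -41, 65, 82, 22, -34, 31, 70]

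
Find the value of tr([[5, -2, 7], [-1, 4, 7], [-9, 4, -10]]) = -1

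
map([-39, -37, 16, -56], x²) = (-39)²=1521, (-37)²=1369, (16)²=256, (-56)²=3136
= [1521, 1369, 256, 3136]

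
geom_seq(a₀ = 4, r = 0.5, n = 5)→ a_0 = 4*0.5^0 = 4.0
a_1 = 4*0.5^1 = 2.0
a_2 = 4*0.5^2 = 1.0
...
= [4.0, 2.0, 1.0, 0.5, 0.25]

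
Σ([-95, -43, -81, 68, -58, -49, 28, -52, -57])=-339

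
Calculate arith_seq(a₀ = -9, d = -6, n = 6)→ [-9, -15, -21, -27, -33, -39]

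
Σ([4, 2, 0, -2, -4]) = 0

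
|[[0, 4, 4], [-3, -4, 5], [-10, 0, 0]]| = -360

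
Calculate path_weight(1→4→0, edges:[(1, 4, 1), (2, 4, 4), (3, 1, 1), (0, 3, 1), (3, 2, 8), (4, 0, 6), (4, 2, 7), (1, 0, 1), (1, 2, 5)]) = w(1→4)=1 + w(4→0)=6
= 7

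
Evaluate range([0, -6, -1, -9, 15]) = 24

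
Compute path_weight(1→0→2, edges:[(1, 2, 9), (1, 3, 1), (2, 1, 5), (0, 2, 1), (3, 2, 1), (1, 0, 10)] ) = 11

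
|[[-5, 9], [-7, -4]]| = (-5)*(-4) - (9)*(-7)
= 83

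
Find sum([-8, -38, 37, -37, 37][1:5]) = slice → [-38, 37, -37, 37]
(-38) + 37 + (-37) + 37
= -1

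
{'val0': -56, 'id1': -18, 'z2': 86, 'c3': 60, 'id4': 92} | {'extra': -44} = {'val0': -56, 'id1': -18, 'z2': 86, 'c3': 60, 'id4': 92, 'extra': -44}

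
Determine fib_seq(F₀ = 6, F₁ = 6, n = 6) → F_2 = F_1 + F_0 = 12
F_3 = F_2 + F_1 = 18
F_4 = F_3 + F_2 = 30
...
= [6, 6, 12, 18, 30, 48]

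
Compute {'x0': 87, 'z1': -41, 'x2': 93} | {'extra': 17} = {'x0': 87, 'z1': -41, 'x2': 93, 'extra': 17}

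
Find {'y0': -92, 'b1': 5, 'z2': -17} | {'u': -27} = {'y0': -92, 'b1': 5, 'z2': -17, 'u': -27}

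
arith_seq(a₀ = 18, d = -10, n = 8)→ [18, 8, -2, -12, -22, -32, -42, -52]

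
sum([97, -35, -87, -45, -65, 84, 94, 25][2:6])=slice → [-87, -45, -65, 84]
(-87) + (-45) + (-65) + 84
= -113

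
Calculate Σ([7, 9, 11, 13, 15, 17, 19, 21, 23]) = 135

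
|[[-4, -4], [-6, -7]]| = (-4)*(-7) - (-4)*(-6)
= 4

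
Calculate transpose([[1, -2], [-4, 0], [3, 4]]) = [[1, -4, 3], [-2, 0, 4]]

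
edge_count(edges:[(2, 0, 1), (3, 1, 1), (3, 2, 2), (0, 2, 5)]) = 4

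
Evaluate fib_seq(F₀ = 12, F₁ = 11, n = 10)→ F_2 = F_1 + F_0 = 23
F_3 = F_2 + F_1 = 34
F_4 = F_3 + F_2 = 57
...
= [12, 11, 23, 34, 57, 91, 148, 239, 387, 626]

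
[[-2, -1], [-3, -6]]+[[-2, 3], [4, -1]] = [[-4, 2], [1, -7]]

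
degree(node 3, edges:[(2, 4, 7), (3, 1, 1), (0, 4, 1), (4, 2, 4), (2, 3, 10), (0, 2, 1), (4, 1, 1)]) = incident: (3,1), (2,3)
= 2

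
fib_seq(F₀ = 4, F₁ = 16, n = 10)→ F_2 = F_1 + F_0 = 20
F_3 = F_2 + F_1 = 36
F_4 = F_3 + F_2 = 56
...
= [4, 16, 20, 36, 56, 92, 148, 240, 388, 628]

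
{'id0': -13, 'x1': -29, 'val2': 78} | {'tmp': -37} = {'id0': -13, 'x1': -29, 'val2': 78, 'tmp': -37}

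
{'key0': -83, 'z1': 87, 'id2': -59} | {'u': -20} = {'key0': -83, 'z1': 87, 'id2': -59, 'u': -20}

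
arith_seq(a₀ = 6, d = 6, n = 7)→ a_0 = 6 + 0*6 = 6
a_1 = 6 + 1*6 = 12
a_2 = 6 + 2*6 = 18
...
= [6, 12, 18, 24, 30, 36, 42]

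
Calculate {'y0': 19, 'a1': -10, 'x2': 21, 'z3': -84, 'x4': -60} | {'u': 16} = {'y0': 19, 'a1': -10, 'x2': 21, 'z3': -84, 'x4': -60, 'u': 16}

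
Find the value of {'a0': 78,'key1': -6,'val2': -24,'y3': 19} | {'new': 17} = {'a0': 78, 'key1': -6, 'val2': -24, 'y3': 19, 'new': 17}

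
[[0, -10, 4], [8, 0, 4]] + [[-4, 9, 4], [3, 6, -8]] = [[-4, -1, 8], [11, 6, -4]]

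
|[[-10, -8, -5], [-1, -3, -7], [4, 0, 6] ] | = 296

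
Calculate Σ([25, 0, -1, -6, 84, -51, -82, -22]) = 25 + 0 + (-1) + (-6) + 84 + (-51) + (-82) + (-22)
= -53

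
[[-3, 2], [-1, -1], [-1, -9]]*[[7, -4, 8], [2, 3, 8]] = [[-17, 18, -8], [-9, 1, -16], [-25, -23, -80]]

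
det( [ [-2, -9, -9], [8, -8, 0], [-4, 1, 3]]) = (1)*(-2)*det([[-8, 0], [1, 3]]) + (-1)*(-9)*det([[8, 0], [-4, 3]]) + (1)*(-9)*det([[8, -8], [-4, 1]])
= 48 + 216 + 216
= 480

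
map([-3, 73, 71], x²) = [9, 5329, 5041]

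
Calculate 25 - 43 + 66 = 48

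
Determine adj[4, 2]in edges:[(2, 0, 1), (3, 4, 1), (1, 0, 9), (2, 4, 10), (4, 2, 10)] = 10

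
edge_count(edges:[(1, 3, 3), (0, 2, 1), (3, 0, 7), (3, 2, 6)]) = 4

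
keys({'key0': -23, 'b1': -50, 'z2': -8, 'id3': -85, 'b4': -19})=['key0', 'b1', 'z2', 'id3', 'b4']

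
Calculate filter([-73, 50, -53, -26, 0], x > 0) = keep x where x > 0: -73✗, 50✓, -53✗, -26✗, 0✗
= [50]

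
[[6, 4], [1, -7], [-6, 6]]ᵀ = [[6, 1, -6], [4, -7, 6]]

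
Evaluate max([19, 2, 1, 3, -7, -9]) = 19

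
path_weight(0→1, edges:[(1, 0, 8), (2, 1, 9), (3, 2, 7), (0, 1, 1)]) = w(0→1)=1
= 1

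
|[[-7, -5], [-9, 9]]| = -108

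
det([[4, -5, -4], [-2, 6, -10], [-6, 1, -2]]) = -424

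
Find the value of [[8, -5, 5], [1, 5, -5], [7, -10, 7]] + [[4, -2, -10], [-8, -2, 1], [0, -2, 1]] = [[12, -7, -5], [-7, 3, -4], [7, -12, 8]]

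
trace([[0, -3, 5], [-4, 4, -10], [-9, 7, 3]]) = 7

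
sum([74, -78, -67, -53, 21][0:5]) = -103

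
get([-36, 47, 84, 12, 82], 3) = 12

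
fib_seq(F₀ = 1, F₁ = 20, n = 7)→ [1, 20, 21, 41, 62, 103, 165]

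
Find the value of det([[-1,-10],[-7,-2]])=(-1)*(-2) - (-10)*(-7)
= -68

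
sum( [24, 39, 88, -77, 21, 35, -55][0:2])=63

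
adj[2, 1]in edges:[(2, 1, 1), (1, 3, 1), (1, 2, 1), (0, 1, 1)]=1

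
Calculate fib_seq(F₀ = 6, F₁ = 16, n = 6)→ F_2 = F_1 + F_0 = 22
F_3 = F_2 + F_1 = 38
F_4 = F_3 + F_2 = 60
...
= [6, 16, 22, 38, 60, 98]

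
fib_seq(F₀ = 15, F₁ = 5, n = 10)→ [15, 5, 20, 25, 45, 70, 115, 185, 300, 485]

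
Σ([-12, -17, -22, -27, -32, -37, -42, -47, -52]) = -288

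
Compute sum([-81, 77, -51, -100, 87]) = -68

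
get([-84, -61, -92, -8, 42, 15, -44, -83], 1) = -61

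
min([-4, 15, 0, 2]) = -4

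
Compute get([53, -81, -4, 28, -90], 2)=-4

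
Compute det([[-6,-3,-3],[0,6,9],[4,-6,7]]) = (1)*(-6)*det([[6, 9], [-6, 7]]) + (-1)*(-3)*det([[0, 9], [4, 7]]) + (1)*(-3)*det([[0, 6], [4, -6]])
= -576 + -108 + 72
= -612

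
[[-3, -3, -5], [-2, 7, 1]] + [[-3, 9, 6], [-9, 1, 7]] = [[-6, 6, 1], [-11, 8, 8]]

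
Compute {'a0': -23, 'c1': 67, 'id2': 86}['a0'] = -23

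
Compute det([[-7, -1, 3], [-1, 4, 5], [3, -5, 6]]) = -385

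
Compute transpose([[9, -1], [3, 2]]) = [[9, 3], [-1, 2]]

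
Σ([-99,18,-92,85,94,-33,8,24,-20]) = (-99) + 18 + (-92) + 85 + 94 + (-33) + 8 + 24 + (-20)
= -15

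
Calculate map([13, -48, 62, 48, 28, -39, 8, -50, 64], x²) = (13)²=169, (-48)²=2304, (62)²=3844, (48)²=2304, (28)²=784, (-39)²=1521, (8)²=64, (-50)²=2500, (64)²=4096
= [169, 2304, 3844, 2304, 784, 1521, 64, 2500, 4096]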